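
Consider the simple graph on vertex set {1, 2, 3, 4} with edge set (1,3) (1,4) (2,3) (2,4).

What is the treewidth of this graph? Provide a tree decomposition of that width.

Every bag has size at most 3, so the width is 3 − 1 = 2 and tw(G) ≤ 2. Since 2–3–1–4–2 is a cycle in G, G is not acyclic. Forests are exactly the graphs of treewidth ≤ 1, so tw(G) ≥ 2. Hence tw(G) = 2 exactly.

Treewidth 2.
Bags: B1 = {1, 2, 3}  B2 = {1, 2, 4}
Tree: B1–B2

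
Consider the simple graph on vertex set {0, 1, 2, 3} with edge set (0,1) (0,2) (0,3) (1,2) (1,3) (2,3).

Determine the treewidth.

3

A width-3 tree decomposition is:
Bags: B1 = {0, 1, 2, 3}
Tree: (single bag)
With just one bag of size 4, the width is 4 − 1 = 3, so tw(G) ≤ 3. Conversely, {0, 1, 2, 3} is a clique of size 4, and the vertices of any clique must share a bag in every tree decomposition; so some bag has ≥ 4 vertices and tw(G) ≥ 3. The upper and lower bounds meet at 3, so that is the treewidth.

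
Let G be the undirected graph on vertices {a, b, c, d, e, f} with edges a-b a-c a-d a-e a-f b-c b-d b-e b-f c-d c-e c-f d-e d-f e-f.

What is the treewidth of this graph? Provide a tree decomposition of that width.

Treewidth 5.
Bags: B1 = {a, b, c, d, e, f}
Tree: (single bag)

With just one bag of size 6, the width is 6 − 1 = 5, so tw(G) ≤ 5. For the lower bound, the 6 vertices {a, b, c, d, e, f} are pairwise adjacent, and any tree decomposition puts a clique entirely inside one bag — forcing width ≥ 5. Hence tw(G) = 5 exactly.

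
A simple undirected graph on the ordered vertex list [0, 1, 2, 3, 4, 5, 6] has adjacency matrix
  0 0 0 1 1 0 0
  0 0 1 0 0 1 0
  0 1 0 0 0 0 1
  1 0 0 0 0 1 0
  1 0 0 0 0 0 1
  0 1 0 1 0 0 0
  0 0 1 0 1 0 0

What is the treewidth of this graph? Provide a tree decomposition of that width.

Treewidth 2.
One optimal decomposition is:
Bags: B1 = {0, 3, 5}  B2 = {0, 4, 5}  B3 = {4, 5, 6}  B4 = {2, 5, 6}  B5 = {1, 2, 5}
Tree: B1–B2, B2–B3, B3–B4, B4–B5

Every bag has size at most 3, so the width is 3 − 1 = 2 and tw(G) ≤ 2. For the lower bound, G contains the cycle 5–3–0–4–6–2–1–5, so G is not a forest; only forests have treewidth ≤ 1, hence tw(G) ≥ 2. Therefore the treewidth is 2.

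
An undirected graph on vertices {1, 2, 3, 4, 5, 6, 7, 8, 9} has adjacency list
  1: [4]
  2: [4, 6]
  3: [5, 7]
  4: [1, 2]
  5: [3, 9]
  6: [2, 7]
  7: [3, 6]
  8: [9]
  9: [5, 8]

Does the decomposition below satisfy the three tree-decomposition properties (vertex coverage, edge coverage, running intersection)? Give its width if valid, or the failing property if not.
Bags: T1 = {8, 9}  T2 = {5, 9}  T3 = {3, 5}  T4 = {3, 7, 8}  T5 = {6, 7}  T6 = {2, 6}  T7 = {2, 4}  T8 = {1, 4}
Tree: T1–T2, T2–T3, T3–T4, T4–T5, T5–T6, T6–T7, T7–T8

No — bags containing vertex 8 are not connected in the tree.

A tree decomposition must satisfy three properties: every vertex lies in some bag; for every edge, both endpoints lie together in some bag; and for every vertex, the bags containing it form a connected subtree. Here bags containing vertex 8 are not connected in the tree, so the decomposition is invalid.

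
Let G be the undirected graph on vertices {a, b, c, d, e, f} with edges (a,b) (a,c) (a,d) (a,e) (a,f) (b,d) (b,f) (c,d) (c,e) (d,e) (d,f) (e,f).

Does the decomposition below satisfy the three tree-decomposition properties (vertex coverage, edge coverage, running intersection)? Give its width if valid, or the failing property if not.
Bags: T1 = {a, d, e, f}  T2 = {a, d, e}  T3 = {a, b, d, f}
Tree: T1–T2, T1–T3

A tree decomposition must satisfy three properties: every vertex lies in some bag; for every edge, both endpoints lie together in some bag; and for every vertex, the bags containing it form a connected subtree. Here vertex c appears in no bag, so the decomposition is invalid.

No — vertex c appears in no bag.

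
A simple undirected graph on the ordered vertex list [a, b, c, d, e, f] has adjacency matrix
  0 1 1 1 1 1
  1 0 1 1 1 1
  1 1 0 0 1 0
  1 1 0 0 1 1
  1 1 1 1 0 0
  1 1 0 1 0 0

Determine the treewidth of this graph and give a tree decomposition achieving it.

Every bag has size at most 4, so the width is 4 − 1 = 3 and tw(G) ≤ 3. Conversely, {a, b, d, e} is a clique of size 4, and the vertices of any clique must share a bag in every tree decomposition; so some bag has ≥ 4 vertices and tw(G) ≥ 3. Combining the bounds, tw(G) = 3.

Treewidth 3.
Bags: B1 = {a, b, c, e}  B2 = {a, b, d, e}  B3 = {a, b, d, f}
Tree: B1–B2, B2–B3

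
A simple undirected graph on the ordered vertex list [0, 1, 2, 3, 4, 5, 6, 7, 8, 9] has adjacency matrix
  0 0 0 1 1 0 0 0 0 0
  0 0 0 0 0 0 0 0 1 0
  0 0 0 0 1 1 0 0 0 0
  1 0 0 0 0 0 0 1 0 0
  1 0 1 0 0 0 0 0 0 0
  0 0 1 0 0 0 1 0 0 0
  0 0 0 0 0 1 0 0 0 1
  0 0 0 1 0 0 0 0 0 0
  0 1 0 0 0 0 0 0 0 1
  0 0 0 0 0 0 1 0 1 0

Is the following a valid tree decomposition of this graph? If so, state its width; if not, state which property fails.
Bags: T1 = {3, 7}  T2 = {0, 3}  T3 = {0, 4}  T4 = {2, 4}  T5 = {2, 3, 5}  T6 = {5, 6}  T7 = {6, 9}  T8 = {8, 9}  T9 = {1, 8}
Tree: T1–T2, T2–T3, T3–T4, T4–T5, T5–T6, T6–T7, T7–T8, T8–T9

No — bags containing vertex 3 are not connected in the tree.

A tree decomposition must satisfy three properties: every vertex lies in some bag; for every edge, both endpoints lie together in some bag; and for every vertex, the bags containing it form a connected subtree. Here bags containing vertex 3 are not connected in the tree, so the decomposition is invalid.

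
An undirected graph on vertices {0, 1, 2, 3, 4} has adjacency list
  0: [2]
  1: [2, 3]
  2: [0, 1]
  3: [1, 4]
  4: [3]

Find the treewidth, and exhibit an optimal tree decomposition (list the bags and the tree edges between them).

Every bag has size at most 2, so the width is 2 − 1 = 1 and tw(G) ≤ 1. Since G has at least one edge (e.g. 0–2), it is not an edgeless graph, so tw(G) ≥ 1. The upper and lower bounds meet at 1, so that is the treewidth.

Treewidth 1.
Bags: B1 = {0, 2}  B2 = {1, 2}  B3 = {1, 3}  B4 = {3, 4}
Tree: B1–B2, B2–B3, B3–B4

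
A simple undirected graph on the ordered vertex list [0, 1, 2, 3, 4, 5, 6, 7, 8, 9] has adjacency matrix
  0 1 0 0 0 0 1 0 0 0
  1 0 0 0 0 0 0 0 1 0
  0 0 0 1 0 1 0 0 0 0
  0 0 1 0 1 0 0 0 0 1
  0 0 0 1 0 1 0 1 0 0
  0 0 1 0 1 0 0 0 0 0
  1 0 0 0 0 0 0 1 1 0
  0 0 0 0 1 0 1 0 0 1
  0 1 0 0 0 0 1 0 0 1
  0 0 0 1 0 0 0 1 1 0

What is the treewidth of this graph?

2

A width-2 tree decomposition is:
Bags: B1 = {0, 1, 8}  B2 = {0, 6, 8}  B3 = {6, 8, 9}  B4 = {6, 7, 9}  B5 = {3, 7, 9}  B6 = {3, 4, 7}  B7 = {2, 3, 4}  B8 = {2, 4, 5}
Tree: B1–B2, B2–B3, B3–B4, B4–B5, B5–B6, B6–B7, B7–B8
The largest bag has 3 vertices, giving width 2; this decomposition certifies tw(G) ≤ 2. The edges 1–0–6–8–1 form a cycle, so G is not a tree and its treewidth is at least 2. The upper and lower bounds meet at 2, so that is the treewidth.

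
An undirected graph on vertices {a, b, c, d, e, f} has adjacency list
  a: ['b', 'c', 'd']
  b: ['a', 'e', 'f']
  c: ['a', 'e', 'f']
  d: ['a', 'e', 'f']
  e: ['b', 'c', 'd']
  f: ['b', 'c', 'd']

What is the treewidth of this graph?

A width-3 tree decomposition is:
Bags: B1 = {a, d, e, f}  B2 = {a, b, e, f}  B3 = {a, c, e, f}
Tree: B1–B2, B2–B3
Every bag has size at most 4, so the width is 4 − 1 = 3 and tw(G) ≤ 3. For the lower bound: the 4 vertex sets {a,d}, {b,f}, {e}, {c} are disjoint, each induces a connected subgraph, and every pair is joined by at least one edge of G. Contracting each set to a single vertex therefore yields K_{4} as a minor, and since treewidth is minor-monotone, tw(G) ≥ tw(K_{4}) = 3. Hence tw(G) = 3 exactly.

3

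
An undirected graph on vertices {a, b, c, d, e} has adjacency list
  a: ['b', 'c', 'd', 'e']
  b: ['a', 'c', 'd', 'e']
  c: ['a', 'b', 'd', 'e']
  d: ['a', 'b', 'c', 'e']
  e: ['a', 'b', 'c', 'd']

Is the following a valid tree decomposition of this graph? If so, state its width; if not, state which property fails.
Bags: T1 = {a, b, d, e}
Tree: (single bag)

No — vertex c appears in no bag.

A tree decomposition must satisfy three properties: every vertex lies in some bag; for every edge, both endpoints lie together in some bag; and for every vertex, the bags containing it form a connected subtree. Here vertex c appears in no bag, so the decomposition is invalid.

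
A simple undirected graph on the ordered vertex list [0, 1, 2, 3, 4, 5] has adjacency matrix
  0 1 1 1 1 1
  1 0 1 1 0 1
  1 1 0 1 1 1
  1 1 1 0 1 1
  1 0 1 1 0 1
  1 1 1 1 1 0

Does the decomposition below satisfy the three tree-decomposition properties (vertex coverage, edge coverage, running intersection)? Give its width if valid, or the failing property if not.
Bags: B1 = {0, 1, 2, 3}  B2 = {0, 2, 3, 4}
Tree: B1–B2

A tree decomposition must satisfy three properties: every vertex lies in some bag; for every edge, both endpoints lie together in some bag; and for every vertex, the bags containing it form a connected subtree. Here vertex 5 appears in no bag, so the decomposition is invalid.

No — vertex 5 appears in no bag.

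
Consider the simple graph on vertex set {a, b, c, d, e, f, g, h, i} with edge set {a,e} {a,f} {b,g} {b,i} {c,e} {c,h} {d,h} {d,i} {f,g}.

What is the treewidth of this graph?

2

A width-2 tree decomposition is:
Bags: B1 = {c, d, h}  B2 = {c, d, e}  B3 = {a, d, e}  B4 = {a, d, f}  B5 = {d, f, g}  B6 = {b, d, g}  B7 = {b, d, i}
Tree: B1–B2, B2–B3, B3–B4, B4–B5, B5–B6, B6–B7
Each bag holds 3 vertices, so the decomposition has width 2, which upper-bounds the treewidth. Since d–h–c–e–a–f–g–b–i–d is a cycle in G, G is not acyclic. Forests are exactly the graphs of treewidth ≤ 1, so tw(G) ≥ 2. The upper and lower bounds meet at 2, so that is the treewidth.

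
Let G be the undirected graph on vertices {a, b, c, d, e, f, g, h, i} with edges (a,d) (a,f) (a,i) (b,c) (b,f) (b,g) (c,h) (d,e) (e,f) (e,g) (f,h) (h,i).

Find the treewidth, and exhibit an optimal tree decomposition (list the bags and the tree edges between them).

The largest bag has 4 vertices, giving width 3; this decomposition certifies tw(G) ≤ 3. For the lower bound: the 4 vertex sets {b,c,g}, {h}, {f}, {a,d,e,i} are disjoint, each induces a connected subgraph, and every pair is joined by at least one edge of G. Contracting each set to a single vertex therefore yields K_{4} as a minor, and since treewidth is minor-monotone, tw(G) ≥ tw(K_{4}) = 3. Hence tw(G) = 3 exactly.

Treewidth 3.
Bags: B1 = {b, c, g, h}  B2 = {b, f, g, h}  B3 = {e, f, g, h}  B4 = {e, f, h, i}  B5 = {a, e, f, i}  B6 = {a, d, e, i}
Tree: B1–B2, B2–B3, B3–B4, B4–B5, B5–B6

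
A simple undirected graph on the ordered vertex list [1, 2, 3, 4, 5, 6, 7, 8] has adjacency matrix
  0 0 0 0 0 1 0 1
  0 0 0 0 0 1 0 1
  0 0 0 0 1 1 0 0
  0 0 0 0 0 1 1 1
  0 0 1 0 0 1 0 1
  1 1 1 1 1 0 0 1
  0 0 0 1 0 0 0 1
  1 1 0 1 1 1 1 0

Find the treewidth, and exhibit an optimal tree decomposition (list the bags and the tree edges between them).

Every bag has size at most 3, so the width is 3 − 1 = 2 and tw(G) ≤ 2. For the lower bound, the 3 vertices {1, 6, 8} are pairwise adjacent, and any tree decomposition puts a clique entirely inside one bag — forcing width ≥ 2. The upper and lower bounds meet at 2, so that is the treewidth.

Treewidth 2.
One such decomposition:
Bags: B1 = {1, 6, 8}  B2 = {5, 6, 8}  B3 = {2, 6, 8}  B4 = {4, 6, 8}  B5 = {4, 7, 8}  B6 = {3, 5, 6}
Tree: B1–B2, B1–B3, B3–B4, B4–B5, B2–B6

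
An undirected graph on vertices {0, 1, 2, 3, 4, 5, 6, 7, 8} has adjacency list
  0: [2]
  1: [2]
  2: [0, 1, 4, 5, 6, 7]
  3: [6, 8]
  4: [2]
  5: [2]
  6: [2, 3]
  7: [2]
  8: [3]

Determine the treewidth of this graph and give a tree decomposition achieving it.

Treewidth 1.
Bags: B1 = {2, 7}  B2 = {0, 2}  B3 = {2, 4}  B4 = {2, 6}  B5 = {2, 5}  B6 = {3, 6}  B7 = {1, 2}  B8 = {3, 8}
Tree: B1–B2, B2–B3, B2–B4, B1–B5, B4–B6, B5–B7, B6–B8

Every bag has size at most 2, so the width is 2 − 1 = 1 and tw(G) ≤ 1. Any graph with an edge has treewidth ≥ 1, and G has the edge 7–2. Hence tw(G) = 1 exactly.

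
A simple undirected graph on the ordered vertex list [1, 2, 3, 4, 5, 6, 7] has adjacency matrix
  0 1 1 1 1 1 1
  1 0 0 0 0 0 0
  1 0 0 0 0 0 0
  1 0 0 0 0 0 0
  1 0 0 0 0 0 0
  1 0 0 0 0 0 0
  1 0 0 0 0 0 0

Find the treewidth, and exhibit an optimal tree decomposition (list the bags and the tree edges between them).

Treewidth 1.
Bags: B1 = {1, 4}  B2 = {1, 6}  B3 = {1, 3}  B4 = {1, 7}  B5 = {1, 5}  B6 = {1, 2}
Tree: B1–B2, B1–B3, B2–B4, B4–B5, B2–B6

Each bag holds 2 vertices, so the decomposition has width 1, which upper-bounds the treewidth. G has an edge, so its treewidth is at least 1. The upper and lower bounds meet at 1, so that is the treewidth.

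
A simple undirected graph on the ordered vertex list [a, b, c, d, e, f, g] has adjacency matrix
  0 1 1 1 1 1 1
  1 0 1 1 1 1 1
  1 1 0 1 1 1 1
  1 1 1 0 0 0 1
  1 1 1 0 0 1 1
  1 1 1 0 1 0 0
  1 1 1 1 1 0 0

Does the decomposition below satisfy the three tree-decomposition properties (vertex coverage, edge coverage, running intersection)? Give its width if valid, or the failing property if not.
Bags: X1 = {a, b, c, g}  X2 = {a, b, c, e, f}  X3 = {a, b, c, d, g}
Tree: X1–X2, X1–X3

A tree decomposition must satisfy three properties: every vertex lies in some bag; for every edge, both endpoints lie together in some bag; and for every vertex, the bags containing it form a connected subtree. Here edge (e,g) lies in no bag, so the decomposition is invalid.

No — edge (e,g) lies in no bag.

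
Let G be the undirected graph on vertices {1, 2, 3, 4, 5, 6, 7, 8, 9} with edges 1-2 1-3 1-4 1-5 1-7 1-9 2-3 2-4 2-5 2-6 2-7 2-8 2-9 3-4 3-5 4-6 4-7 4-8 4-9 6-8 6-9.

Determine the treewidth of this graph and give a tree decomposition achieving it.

Treewidth 3.
Bags: B1 = {2, 4, 6, 9}  B2 = {2, 4, 6, 8}  B3 = {1, 2, 4, 9}  B4 = {1, 2, 4, 7}  B5 = {1, 2, 3, 4}  B6 = {1, 2, 3, 5}
Tree: B1–B2, B1–B3, B3–B4, B4–B5, B5–B6

Each bag holds 4 vertices, so the decomposition has width 3, which upper-bounds the treewidth. For the lower bound, the 4 vertices {2, 4, 6, 8} are pairwise adjacent, and any tree decomposition puts a clique entirely inside one bag — forcing width ≥ 3. The upper and lower bounds meet at 3, so that is the treewidth.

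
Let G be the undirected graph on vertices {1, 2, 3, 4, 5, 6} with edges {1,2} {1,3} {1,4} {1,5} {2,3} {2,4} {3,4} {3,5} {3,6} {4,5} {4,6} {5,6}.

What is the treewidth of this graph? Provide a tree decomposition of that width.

Treewidth 3.
One such decomposition:
Bags: B1 = {1, 2, 3, 4}  B2 = {1, 3, 4, 5}  B3 = {3, 4, 5, 6}
Tree: B1–B2, B2–B3

Every bag has size at most 4, so the width is 4 − 1 = 3 and tw(G) ≤ 3. Conversely, {1, 2, 3, 4} is a clique of size 4, and the vertices of any clique must share a bag in every tree decomposition; so some bag has ≥ 4 vertices and tw(G) ≥ 3. Combining the bounds, tw(G) = 3.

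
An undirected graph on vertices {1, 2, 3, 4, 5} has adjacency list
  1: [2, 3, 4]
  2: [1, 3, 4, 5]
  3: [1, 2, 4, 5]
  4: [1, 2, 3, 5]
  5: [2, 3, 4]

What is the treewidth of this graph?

3

A width-3 tree decomposition is:
Bags: B1 = {1, 2, 3, 4}  B2 = {2, 3, 4, 5}
Tree: B1–B2
Each bag holds 4 vertices, so the decomposition has width 3, which upper-bounds the treewidth. Conversely, {1, 2, 3, 4} is a clique of size 4, and the vertices of any clique must share a bag in every tree decomposition; so some bag has ≥ 4 vertices and tw(G) ≥ 3. Therefore the treewidth is 3.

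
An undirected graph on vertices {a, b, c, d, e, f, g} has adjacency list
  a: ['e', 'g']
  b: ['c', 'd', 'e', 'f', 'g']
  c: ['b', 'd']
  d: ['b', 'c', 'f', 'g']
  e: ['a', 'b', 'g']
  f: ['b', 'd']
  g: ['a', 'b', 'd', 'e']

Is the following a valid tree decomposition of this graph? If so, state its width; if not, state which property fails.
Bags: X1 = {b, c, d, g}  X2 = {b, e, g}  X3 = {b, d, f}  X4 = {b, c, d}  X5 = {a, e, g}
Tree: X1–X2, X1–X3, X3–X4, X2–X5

No — bags containing vertex c are not connected in the tree.

A tree decomposition must satisfy three properties: every vertex lies in some bag; for every edge, both endpoints lie together in some bag; and for every vertex, the bags containing it form a connected subtree. Here bags containing vertex c are not connected in the tree, so the decomposition is invalid.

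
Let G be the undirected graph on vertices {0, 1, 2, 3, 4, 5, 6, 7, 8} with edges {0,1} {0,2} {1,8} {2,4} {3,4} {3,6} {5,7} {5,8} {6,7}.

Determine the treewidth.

A width-2 tree decomposition is:
Bags: B1 = {2, 3, 4}  B2 = {0, 2, 3}  B3 = {0, 1, 3}  B4 = {1, 3, 8}  B5 = {3, 5, 8}  B6 = {3, 5, 7}  B7 = {3, 6, 7}
Tree: B1–B2, B2–B3, B3–B4, B4–B5, B5–B6, B6–B7
Every bag has size at most 3, so the width is 3 − 1 = 2 and tw(G) ≤ 2. For the lower bound, G contains the cycle 3–4–2–0–1–8–5–7–6–3, so G is not a forest; only forests have treewidth ≤ 1, hence tw(G) ≥ 2. Therefore the treewidth is 2.

2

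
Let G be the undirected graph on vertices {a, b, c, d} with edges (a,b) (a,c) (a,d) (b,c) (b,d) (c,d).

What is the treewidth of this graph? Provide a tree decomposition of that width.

Treewidth 3.
One optimal decomposition is:
Bags: B1 = {a, b, c, d}
Tree: (single bag)

A single bag containing all 4 vertices is trivially a valid decomposition of width 3. Conversely, {a, b, c, d} is a clique of size 4, and the vertices of any clique must share a bag in every tree decomposition; so some bag has ≥ 4 vertices and tw(G) ≥ 3. Hence tw(G) = 3 exactly.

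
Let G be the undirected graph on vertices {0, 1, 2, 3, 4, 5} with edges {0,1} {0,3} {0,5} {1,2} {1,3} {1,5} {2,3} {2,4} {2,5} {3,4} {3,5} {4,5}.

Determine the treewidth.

A width-3 tree decomposition is:
Bags: B1 = {1, 2, 3, 5}  B2 = {0, 1, 3, 5}  B3 = {2, 3, 4, 5}
Tree: B1–B2, B1–B3
Every bag has size at most 4, so the width is 4 − 1 = 3 and tw(G) ≤ 3. On the other hand G contains the 4-clique {0, 1, 3, 5}. A clique must lie in a single bag of any decomposition, so no decomposition can have width below 3. The upper and lower bounds meet at 3, so that is the treewidth.

3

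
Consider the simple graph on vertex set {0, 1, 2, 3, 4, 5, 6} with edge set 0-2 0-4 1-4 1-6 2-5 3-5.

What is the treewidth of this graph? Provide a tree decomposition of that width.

Each bag holds 2 vertices, so the decomposition has width 1, which upper-bounds the treewidth. Any graph with an edge has treewidth ≥ 1, and G has the edge 6–1. Hence tw(G) = 1 exactly.

Treewidth 1.
One optimal decomposition is:
Bags: B1 = {1, 6}  B2 = {1, 4}  B3 = {0, 4}  B4 = {0, 2}  B5 = {2, 5}  B6 = {3, 5}
Tree: B1–B2, B2–B3, B3–B4, B4–B5, B5–B6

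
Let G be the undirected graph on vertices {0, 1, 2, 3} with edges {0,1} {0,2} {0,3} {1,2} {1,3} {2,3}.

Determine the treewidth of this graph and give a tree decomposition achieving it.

With just one bag of size 4, the width is 4 − 1 = 3, so tw(G) ≤ 3. For the lower bound, the 4 vertices {0, 1, 2, 3} are pairwise adjacent, and any tree decomposition puts a clique entirely inside one bag — forcing width ≥ 3. Therefore the treewidth is 3.

Treewidth 3.
One optimal decomposition is:
Bags: B1 = {0, 1, 2, 3}
Tree: (single bag)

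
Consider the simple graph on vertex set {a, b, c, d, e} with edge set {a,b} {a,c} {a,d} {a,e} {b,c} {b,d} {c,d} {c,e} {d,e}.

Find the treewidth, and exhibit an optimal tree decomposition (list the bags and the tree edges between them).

Treewidth 3.
One optimal decomposition is:
Bags: B1 = {a, b, c, d}  B2 = {a, c, d, e}
Tree: B1–B2

Each bag holds 4 vertices, so the decomposition has width 3, which upper-bounds the treewidth. Conversely, {a, c, d, e} is a clique of size 4, and the vertices of any clique must share a bag in every tree decomposition; so some bag has ≥ 4 vertices and tw(G) ≥ 3. Combining the bounds, tw(G) = 3.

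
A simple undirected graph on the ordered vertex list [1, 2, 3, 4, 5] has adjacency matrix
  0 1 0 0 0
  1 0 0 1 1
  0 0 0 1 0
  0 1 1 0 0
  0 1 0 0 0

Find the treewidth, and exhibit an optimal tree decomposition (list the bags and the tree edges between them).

Each bag holds 2 vertices, so the decomposition has width 1, which upper-bounds the treewidth. G has an edge, so its treewidth is at least 1. The upper and lower bounds meet at 1, so that is the treewidth.

Treewidth 1.
Bags: B1 = {1, 2}  B2 = {2, 4}  B3 = {3, 4}  B4 = {2, 5}
Tree: B1–B2, B2–B3, B2–B4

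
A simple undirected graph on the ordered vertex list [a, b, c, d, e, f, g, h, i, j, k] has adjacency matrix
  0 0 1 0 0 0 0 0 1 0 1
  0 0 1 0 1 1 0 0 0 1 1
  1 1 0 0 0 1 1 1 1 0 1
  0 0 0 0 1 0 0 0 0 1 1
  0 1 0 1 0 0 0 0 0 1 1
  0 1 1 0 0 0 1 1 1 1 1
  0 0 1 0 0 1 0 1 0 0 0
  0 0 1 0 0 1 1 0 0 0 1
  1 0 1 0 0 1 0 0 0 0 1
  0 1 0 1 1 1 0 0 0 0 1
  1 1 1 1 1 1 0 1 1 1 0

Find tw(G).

A width-3 tree decomposition is:
Bags: B1 = {b, e, j, k}  B2 = {d, e, j, k}  B3 = {b, f, j, k}  B4 = {b, c, f, k}  B5 = {c, f, h, k}  B6 = {c, f, i, k}  B7 = {c, f, g, h}  B8 = {a, c, i, k}
Tree: B1–B2, B1–B3, B3–B4, B4–B5, B5–B6, B5–B7, B6–B8
Each bag holds 4 vertices, so the decomposition has width 3, which upper-bounds the treewidth. Conversely, {c, f, g, h} is a clique of size 4, and the vertices of any clique must share a bag in every tree decomposition; so some bag has ≥ 4 vertices and tw(G) ≥ 3. Combining the bounds, tw(G) = 3.

3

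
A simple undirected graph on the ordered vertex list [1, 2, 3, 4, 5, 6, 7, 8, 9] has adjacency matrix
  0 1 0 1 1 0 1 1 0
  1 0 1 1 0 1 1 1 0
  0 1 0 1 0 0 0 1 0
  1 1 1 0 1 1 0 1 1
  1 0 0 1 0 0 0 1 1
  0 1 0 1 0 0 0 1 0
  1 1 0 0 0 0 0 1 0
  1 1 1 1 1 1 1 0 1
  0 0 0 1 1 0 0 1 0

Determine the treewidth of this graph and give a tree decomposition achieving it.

Treewidth 3.
Bags: B1 = {1, 4, 5, 8}  B2 = {1, 2, 4, 8}  B3 = {2, 4, 6, 8}  B4 = {4, 5, 8, 9}  B5 = {2, 3, 4, 8}  B6 = {1, 2, 7, 8}
Tree: B1–B2, B2–B3, B1–B4, B2–B5, B2–B6

The largest bag has 4 vertices, giving width 3; this decomposition certifies tw(G) ≤ 3. On the other hand G contains the 4-clique {4, 5, 8, 9}. A clique must lie in a single bag of any decomposition, so no decomposition can have width below 3. The upper and lower bounds meet at 3, so that is the treewidth.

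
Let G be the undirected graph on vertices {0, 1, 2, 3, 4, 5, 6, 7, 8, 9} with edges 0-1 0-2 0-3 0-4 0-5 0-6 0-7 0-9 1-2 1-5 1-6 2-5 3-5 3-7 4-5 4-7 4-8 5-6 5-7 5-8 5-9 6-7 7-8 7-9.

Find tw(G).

A width-3 tree decomposition is:
Bags: B1 = {0, 4, 5, 7}  B2 = {0, 5, 6, 7}  B3 = {0, 5, 7, 9}  B4 = {4, 5, 7, 8}  B5 = {0, 3, 5, 7}  B6 = {0, 1, 5, 6}  B7 = {0, 1, 2, 5}
Tree: B1–B2, B1–B3, B1–B4, B1–B5, B2–B6, B6–B7
Each bag holds 4 vertices, so the decomposition has width 3, which upper-bounds the treewidth. On the other hand G contains the 4-clique {0, 1, 2, 5}. A clique must lie in a single bag of any decomposition, so no decomposition can have width below 3. Combining the bounds, tw(G) = 3.

3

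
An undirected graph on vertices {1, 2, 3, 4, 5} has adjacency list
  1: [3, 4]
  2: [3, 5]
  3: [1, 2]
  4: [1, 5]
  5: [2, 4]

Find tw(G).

2

A width-2 tree decomposition is:
Bags: B1 = {1, 3, 4}  B2 = {3, 4, 5}  B3 = {2, 3, 5}
Tree: B1–B2, B2–B3
The largest bag has 3 vertices, giving width 2; this decomposition certifies tw(G) ≤ 2. Since 3–1–4–5–2–3 is a cycle in G, G is not acyclic. Forests are exactly the graphs of treewidth ≤ 1, so tw(G) ≥ 2. Therefore the treewidth is 2.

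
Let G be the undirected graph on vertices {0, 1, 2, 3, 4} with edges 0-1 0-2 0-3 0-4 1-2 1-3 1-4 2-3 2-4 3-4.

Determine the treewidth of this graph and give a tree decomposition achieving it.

Treewidth 4.
Bags: B1 = {0, 1, 2, 3, 4}
Tree: (single bag)

A single bag containing all 5 vertices is trivially a valid decomposition of width 4. On the other hand G contains the 5-clique {0, 1, 2, 3, 4}. A clique must lie in a single bag of any decomposition, so no decomposition can have width below 4. Combining the bounds, tw(G) = 4.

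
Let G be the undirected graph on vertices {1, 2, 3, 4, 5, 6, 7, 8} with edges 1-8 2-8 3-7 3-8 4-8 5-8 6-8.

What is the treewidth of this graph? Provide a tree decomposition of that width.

Each bag holds 2 vertices, so the decomposition has width 1, which upper-bounds the treewidth. G has an edge, so its treewidth is at least 1. Hence tw(G) = 1 exactly.

Treewidth 1.
One optimal decomposition is:
Bags: B1 = {2, 8}  B2 = {1, 8}  B3 = {3, 8}  B4 = {3, 7}  B5 = {5, 8}  B6 = {4, 8}  B7 = {6, 8}
Tree: B1–B2, B2–B3, B3–B4, B2–B5, B3–B6, B3–B7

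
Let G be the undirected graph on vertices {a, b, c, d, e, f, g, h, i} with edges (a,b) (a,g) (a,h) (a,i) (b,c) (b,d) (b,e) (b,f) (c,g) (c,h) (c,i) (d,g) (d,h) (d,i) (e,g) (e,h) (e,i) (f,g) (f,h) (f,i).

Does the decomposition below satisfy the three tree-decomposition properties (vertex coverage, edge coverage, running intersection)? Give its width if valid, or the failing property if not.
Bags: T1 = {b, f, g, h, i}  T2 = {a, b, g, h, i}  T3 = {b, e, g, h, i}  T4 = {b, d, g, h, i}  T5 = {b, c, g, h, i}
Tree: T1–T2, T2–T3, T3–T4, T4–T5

Yes; width 4.

Checking the three conditions: (i) the bags cover all of {a, b, c, d, e, f, g, h, i}; (ii) for each edge, some bag contains both endpoints; (iii) the bags containing any fixed vertex form a subtree. All hold, so the decomposition is valid with width 5 − 1 = 4.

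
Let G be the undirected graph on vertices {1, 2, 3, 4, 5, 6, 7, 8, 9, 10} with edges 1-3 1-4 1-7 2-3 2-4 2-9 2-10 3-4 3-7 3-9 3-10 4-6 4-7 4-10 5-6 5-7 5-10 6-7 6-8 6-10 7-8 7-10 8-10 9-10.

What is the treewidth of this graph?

A width-3 tree decomposition is:
Bags: B1 = {4, 6, 7, 10}  B2 = {3, 4, 7, 10}  B3 = {6, 7, 8, 10}  B4 = {5, 6, 7, 10}  B5 = {2, 3, 4, 10}  B6 = {1, 3, 4, 7}  B7 = {2, 3, 9, 10}
Tree: B1–B2, B1–B3, B1–B4, B2–B5, B2–B6, B5–B7
The largest bag has 4 vertices, giving width 3; this decomposition certifies tw(G) ≤ 3. For the lower bound, the 4 vertices {1, 3, 4, 7} are pairwise adjacent, and any tree decomposition puts a clique entirely inside one bag — forcing width ≥ 3. The upper and lower bounds meet at 3, so that is the treewidth.

3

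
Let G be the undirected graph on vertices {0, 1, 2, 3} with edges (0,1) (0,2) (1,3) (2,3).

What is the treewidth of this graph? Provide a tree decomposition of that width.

Treewidth 2.
One optimal decomposition is:
Bags: B1 = {1, 2, 3}  B2 = {0, 1, 2}
Tree: B1–B2

Every bag has size at most 3, so the width is 3 − 1 = 2 and tw(G) ≤ 2. For the lower bound, G contains the cycle 1–3–2–0–1, so G is not a forest; only forests have treewidth ≤ 1, hence tw(G) ≥ 2. Therefore the treewidth is 2.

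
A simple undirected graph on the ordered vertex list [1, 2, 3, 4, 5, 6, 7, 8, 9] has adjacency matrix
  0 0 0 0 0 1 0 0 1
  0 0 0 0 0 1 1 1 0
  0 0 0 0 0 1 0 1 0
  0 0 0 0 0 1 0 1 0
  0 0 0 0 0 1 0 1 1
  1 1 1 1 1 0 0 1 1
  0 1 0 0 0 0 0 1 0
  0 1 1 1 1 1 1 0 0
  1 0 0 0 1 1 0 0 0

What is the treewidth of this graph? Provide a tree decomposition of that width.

Each bag holds 3 vertices, so the decomposition has width 2, which upper-bounds the treewidth. For the lower bound, the 3 vertices {2, 6, 8} are pairwise adjacent, and any tree decomposition puts a clique entirely inside one bag — forcing width ≥ 2. Hence tw(G) = 2 exactly.

Treewidth 2.
One optimal decomposition is:
Bags: B1 = {5, 6, 8}  B2 = {4, 6, 8}  B3 = {2, 6, 8}  B4 = {5, 6, 9}  B5 = {3, 6, 8}  B6 = {2, 7, 8}  B7 = {1, 6, 9}
Tree: B1–B2, B2–B3, B1–B4, B3–B5, B3–B6, B4–B7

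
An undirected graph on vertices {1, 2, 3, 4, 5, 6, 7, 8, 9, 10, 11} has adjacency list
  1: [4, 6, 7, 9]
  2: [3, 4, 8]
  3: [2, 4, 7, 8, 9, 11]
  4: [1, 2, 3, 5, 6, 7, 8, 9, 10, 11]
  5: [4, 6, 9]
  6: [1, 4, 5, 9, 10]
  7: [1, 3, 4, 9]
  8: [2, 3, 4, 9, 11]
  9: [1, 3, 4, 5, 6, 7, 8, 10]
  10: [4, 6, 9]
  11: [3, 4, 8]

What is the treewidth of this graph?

A width-3 tree decomposition is:
Bags: B1 = {1, 4, 7, 9}  B2 = {1, 4, 6, 9}  B3 = {4, 6, 9, 10}  B4 = {3, 4, 7, 9}  B5 = {3, 4, 8, 9}  B6 = {4, 5, 6, 9}  B7 = {2, 3, 4, 8}  B8 = {3, 4, 8, 11}
Tree: B1–B2, B2–B3, B1–B4, B4–B5, B2–B6, B5–B7, B7–B8
The largest bag has 4 vertices, giving width 3; this decomposition certifies tw(G) ≤ 3. Conversely, {3, 4, 8, 9} is a clique of size 4, and the vertices of any clique must share a bag in every tree decomposition; so some bag has ≥ 4 vertices and tw(G) ≥ 3. Combining the bounds, tw(G) = 3.

3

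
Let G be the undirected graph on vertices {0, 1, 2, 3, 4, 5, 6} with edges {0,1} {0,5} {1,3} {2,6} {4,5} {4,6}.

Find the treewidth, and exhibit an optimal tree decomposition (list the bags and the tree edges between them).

Each bag holds 2 vertices, so the decomposition has width 1, which upper-bounds the treewidth. Any graph with an edge has treewidth ≥ 1, and G has the edge 3–1. Therefore the treewidth is 1.

Treewidth 1.
One such decomposition:
Bags: B1 = {1, 3}  B2 = {0, 1}  B3 = {0, 5}  B4 = {4, 5}  B5 = {4, 6}  B6 = {2, 6}
Tree: B1–B2, B2–B3, B3–B4, B4–B5, B5–B6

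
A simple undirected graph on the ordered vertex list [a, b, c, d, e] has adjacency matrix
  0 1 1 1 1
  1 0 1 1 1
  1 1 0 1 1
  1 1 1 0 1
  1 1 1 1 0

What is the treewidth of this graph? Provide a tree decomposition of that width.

A single bag containing all 5 vertices is trivially a valid decomposition of width 4. For the lower bound, the 5 vertices {a, b, c, d, e} are pairwise adjacent, and any tree decomposition puts a clique entirely inside one bag — forcing width ≥ 4. The upper and lower bounds meet at 4, so that is the treewidth.

Treewidth 4.
One optimal decomposition is:
Bags: B1 = {a, b, c, d, e}
Tree: (single bag)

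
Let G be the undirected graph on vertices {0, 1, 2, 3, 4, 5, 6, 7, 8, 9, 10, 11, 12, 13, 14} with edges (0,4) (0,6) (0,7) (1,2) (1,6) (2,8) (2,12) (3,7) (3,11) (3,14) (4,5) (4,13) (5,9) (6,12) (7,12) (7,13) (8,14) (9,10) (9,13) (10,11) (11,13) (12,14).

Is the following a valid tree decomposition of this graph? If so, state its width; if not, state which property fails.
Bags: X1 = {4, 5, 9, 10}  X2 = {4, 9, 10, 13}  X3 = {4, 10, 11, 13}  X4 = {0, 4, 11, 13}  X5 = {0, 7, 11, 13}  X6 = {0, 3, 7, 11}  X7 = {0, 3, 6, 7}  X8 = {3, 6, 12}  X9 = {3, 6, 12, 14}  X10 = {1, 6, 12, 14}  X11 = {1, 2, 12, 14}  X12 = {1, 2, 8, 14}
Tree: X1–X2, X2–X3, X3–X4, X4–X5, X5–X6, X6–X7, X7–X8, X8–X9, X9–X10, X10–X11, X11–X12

No — edge (7,12) lies in no bag.

A tree decomposition must satisfy three properties: every vertex lies in some bag; for every edge, both endpoints lie together in some bag; and for every vertex, the bags containing it form a connected subtree. Here edge (7,12) lies in no bag, so the decomposition is invalid.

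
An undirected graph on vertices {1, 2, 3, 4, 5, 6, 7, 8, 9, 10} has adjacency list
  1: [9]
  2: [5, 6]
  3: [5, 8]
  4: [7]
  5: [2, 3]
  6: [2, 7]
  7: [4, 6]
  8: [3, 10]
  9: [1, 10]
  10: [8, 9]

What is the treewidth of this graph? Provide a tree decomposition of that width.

The largest bag has 2 vertices, giving width 1; this decomposition certifies tw(G) ≤ 1. Since G has at least one edge (e.g. 1–9), it is not an edgeless graph, so tw(G) ≥ 1. Hence tw(G) = 1 exactly.

Treewidth 1.
One optimal decomposition is:
Bags: B1 = {1, 9}  B2 = {9, 10}  B3 = {8, 10}  B4 = {3, 8}  B5 = {3, 5}  B6 = {2, 5}  B7 = {2, 6}  B8 = {6, 7}  B9 = {4, 7}
Tree: B1–B2, B2–B3, B3–B4, B4–B5, B5–B6, B6–B7, B7–B8, B8–B9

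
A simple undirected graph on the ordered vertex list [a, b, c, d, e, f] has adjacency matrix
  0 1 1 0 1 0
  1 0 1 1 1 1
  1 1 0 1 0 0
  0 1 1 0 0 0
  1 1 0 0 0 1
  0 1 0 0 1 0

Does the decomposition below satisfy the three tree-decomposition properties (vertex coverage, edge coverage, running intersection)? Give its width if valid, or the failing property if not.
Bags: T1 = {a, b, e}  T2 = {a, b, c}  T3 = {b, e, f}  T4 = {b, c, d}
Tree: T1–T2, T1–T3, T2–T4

Every vertex of G appears in some bag (union = {a, b, c, d, e, f}); every edge is covered by a bag; and for each vertex v the set of bags containing v is connected in the bag tree. The decomposition is therefore valid. The largest bag has 3 vertices, so the width is 2.

Yes; width 2.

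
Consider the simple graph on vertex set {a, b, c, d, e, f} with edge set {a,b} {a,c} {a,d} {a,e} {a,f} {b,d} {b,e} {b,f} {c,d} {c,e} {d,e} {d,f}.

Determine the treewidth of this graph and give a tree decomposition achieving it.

Every bag has size at most 4, so the width is 4 − 1 = 3 and tw(G) ≤ 3. On the other hand G contains the 4-clique {a, c, d, e}. A clique must lie in a single bag of any decomposition, so no decomposition can have width below 3. The upper and lower bounds meet at 3, so that is the treewidth.

Treewidth 3.
One optimal decomposition is:
Bags: B1 = {a, b, d, e}  B2 = {a, b, d, f}  B3 = {a, c, d, e}
Tree: B1–B2, B1–B3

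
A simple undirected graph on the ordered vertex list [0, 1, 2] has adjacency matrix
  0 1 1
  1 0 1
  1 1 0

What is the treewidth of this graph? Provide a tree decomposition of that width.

A single bag containing all 3 vertices is trivially a valid decomposition of width 2. On the other hand G contains the 3-clique {0, 1, 2}. A clique must lie in a single bag of any decomposition, so no decomposition can have width below 2. Therefore the treewidth is 2.

Treewidth 2.
One optimal decomposition is:
Bags: B1 = {0, 1, 2}
Tree: (single bag)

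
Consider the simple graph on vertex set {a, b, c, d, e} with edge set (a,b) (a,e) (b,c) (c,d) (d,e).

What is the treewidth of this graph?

2

A width-2 tree decomposition is:
Bags: B1 = {a, b, c}  B2 = {a, c, e}  B3 = {c, d, e}
Tree: B1–B2, B2–B3
Each bag holds 3 vertices, so the decomposition has width 2, which upper-bounds the treewidth. Since c–b–a–e–d–c is a cycle in G, G is not acyclic. Forests are exactly the graphs of treewidth ≤ 1, so tw(G) ≥ 2. Therefore the treewidth is 2.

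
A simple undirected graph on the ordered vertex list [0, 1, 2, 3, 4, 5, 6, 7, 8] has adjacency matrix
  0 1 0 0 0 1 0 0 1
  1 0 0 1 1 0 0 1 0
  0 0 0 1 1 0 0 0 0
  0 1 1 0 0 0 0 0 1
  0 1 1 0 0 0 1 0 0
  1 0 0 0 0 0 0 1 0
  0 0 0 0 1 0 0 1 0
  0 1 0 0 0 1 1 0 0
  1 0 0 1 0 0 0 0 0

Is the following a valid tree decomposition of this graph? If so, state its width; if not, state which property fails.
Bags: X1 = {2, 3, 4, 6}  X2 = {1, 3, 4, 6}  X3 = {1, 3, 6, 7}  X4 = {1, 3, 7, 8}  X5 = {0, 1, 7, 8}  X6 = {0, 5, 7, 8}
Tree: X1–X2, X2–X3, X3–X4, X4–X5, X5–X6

Yes; width 3.

Vertex coverage: the bags together contain {0, 1, 2, 3, 4, 5, 6, 7, 8}, the full vertex set. Edge coverage: each edge of G has both endpoints in at least one bag. Running intersection: for every vertex, the bags containing it form a connected subtree. All three properties hold, so this is a valid tree decomposition of width max|bag| − 1 = 3, and hence tw(G) ≤ 3.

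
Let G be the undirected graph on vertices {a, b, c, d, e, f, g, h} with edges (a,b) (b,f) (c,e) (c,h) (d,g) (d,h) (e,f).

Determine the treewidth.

A width-1 tree decomposition is:
Bags: B1 = {c, e}  B2 = {c, h}  B3 = {e, f}  B4 = {d, h}  B5 = {b, f}  B6 = {a, b}  B7 = {d, g}
Tree: B1–B2, B1–B3, B2–B4, B3–B5, B5–B6, B4–B7
Each bag holds 2 vertices, so the decomposition has width 1, which upper-bounds the treewidth. G has an edge, so its treewidth is at least 1. Combining the bounds, tw(G) = 1.

1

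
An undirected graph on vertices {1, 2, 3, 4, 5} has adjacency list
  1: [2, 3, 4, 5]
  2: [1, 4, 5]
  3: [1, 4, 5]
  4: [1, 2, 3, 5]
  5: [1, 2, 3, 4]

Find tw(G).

3

A width-3 tree decomposition is:
Bags: B1 = {1, 3, 4, 5}  B2 = {1, 2, 4, 5}
Tree: B1–B2
The largest bag has 4 vertices, giving width 3; this decomposition certifies tw(G) ≤ 3. For the lower bound, the 4 vertices {1, 2, 4, 5} are pairwise adjacent, and any tree decomposition puts a clique entirely inside one bag — forcing width ≥ 3. The upper and lower bounds meet at 3, so that is the treewidth.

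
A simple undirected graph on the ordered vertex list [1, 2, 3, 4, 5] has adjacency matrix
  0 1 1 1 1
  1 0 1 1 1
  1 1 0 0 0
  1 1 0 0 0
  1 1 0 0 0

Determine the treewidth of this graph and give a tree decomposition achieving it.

Treewidth 2.
One such decomposition:
Bags: B1 = {1, 2, 4}  B2 = {1, 2, 5}  B3 = {1, 2, 3}
Tree: B1–B2, B2–B3

Every bag has size at most 3, so the width is 3 − 1 = 2 and tw(G) ≤ 2. Conversely, {1, 2, 3} is a clique of size 3, and the vertices of any clique must share a bag in every tree decomposition; so some bag has ≥ 3 vertices and tw(G) ≥ 2. The upper and lower bounds meet at 2, so that is the treewidth.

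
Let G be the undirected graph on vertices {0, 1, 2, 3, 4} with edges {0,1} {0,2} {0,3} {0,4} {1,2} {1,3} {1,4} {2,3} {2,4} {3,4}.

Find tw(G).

A width-4 tree decomposition is:
Bags: B1 = {0, 1, 2, 3, 4}
Tree: (single bag)
With just one bag of size 5, the width is 5 − 1 = 4, so tw(G) ≤ 4. On the other hand G contains the 5-clique {0, 1, 2, 3, 4}. A clique must lie in a single bag of any decomposition, so no decomposition can have width below 4. Hence tw(G) = 4 exactly.

4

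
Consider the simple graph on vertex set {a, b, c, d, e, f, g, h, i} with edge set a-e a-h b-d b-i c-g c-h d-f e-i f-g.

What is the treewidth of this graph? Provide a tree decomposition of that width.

The largest bag has 3 vertices, giving width 2; this decomposition certifies tw(G) ≤ 2. For the lower bound, G contains the cycle e–i–b–d–f–g–c–h–a–e, so G is not a forest; only forests have treewidth ≤ 1, hence tw(G) ≥ 2. Therefore the treewidth is 2.

Treewidth 2.
One such decomposition:
Bags: B1 = {b, e, i}  B2 = {b, d, e}  B3 = {d, e, f}  B4 = {e, f, g}  B5 = {c, e, g}  B6 = {c, e, h}  B7 = {a, e, h}
Tree: B1–B2, B2–B3, B3–B4, B4–B5, B5–B6, B6–B7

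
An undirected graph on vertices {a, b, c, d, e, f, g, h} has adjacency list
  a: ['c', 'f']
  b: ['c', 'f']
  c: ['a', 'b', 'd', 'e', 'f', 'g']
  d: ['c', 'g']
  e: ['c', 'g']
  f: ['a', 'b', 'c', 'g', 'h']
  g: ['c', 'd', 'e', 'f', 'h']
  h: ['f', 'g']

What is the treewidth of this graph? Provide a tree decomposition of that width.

Treewidth 2.
One such decomposition:
Bags: B1 = {c, f, g}  B2 = {f, g, h}  B3 = {c, d, g}  B4 = {c, e, g}  B5 = {b, c, f}  B6 = {a, c, f}
Tree: B1–B2, B1–B3, B1–B4, B1–B5, B1–B6

Every bag has size at most 3, so the width is 3 − 1 = 2 and tw(G) ≤ 2. For the lower bound, the 3 vertices {f, g, h} are pairwise adjacent, and any tree decomposition puts a clique entirely inside one bag — forcing width ≥ 2. Therefore the treewidth is 2.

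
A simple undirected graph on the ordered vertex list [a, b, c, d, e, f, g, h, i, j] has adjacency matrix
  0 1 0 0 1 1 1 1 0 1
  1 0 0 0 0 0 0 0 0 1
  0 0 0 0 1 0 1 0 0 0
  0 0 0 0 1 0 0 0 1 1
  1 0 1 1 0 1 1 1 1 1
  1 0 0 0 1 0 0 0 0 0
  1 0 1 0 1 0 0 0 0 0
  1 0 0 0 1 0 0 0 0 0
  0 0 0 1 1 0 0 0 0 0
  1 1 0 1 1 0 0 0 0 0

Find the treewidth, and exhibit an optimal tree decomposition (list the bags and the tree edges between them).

Treewidth 2.
Bags: B1 = {a, e, g}  B2 = {a, e, h}  B3 = {a, e, j}  B4 = {d, e, j}  B5 = {a, b, j}  B6 = {a, e, f}  B7 = {c, e, g}  B8 = {d, e, i}
Tree: B1–B2, B2–B3, B3–B4, B3–B5, B2–B6, B1–B7, B4–B8

Each bag holds 3 vertices, so the decomposition has width 2, which upper-bounds the treewidth. Conversely, {d, e, j} is a clique of size 3, and the vertices of any clique must share a bag in every tree decomposition; so some bag has ≥ 3 vertices and tw(G) ≥ 2. Combining the bounds, tw(G) = 2.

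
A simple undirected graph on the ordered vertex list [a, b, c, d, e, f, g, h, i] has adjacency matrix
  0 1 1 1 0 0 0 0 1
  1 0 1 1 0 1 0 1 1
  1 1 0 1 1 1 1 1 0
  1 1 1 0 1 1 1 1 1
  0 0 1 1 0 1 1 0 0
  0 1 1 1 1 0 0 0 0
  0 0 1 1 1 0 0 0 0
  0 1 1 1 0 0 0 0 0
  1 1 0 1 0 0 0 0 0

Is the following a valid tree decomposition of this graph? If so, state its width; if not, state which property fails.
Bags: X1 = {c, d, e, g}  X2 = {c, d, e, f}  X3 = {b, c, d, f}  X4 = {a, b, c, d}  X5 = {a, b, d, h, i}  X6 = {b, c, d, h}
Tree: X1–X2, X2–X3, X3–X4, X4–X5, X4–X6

No — bags containing vertex h are not connected in the tree.

A tree decomposition must satisfy three properties: every vertex lies in some bag; for every edge, both endpoints lie together in some bag; and for every vertex, the bags containing it form a connected subtree. Here bags containing vertex h are not connected in the tree, so the decomposition is invalid.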